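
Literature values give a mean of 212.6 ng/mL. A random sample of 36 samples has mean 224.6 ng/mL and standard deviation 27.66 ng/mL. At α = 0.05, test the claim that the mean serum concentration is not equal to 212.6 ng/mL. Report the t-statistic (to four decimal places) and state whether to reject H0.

t = 2.6030; reject H0

H0: μ = 212.6; H1: μ ≠ 212.6 (one-sample t-test, two-sided).
t = (x̄ − μ₀)/(s/√n) = (224.6 − 212.6)/(27.66/√36) = 2.6030
df = n − 1 = 35
Two-sided p-value ≈ 0.013
Since p ≈ 0.013 < α = 0.05, reject H0; the evidence is statistically significant.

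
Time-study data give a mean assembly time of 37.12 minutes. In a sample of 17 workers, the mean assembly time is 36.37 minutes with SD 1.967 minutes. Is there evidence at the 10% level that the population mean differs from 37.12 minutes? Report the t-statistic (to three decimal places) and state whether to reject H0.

H0: μ = 37.12; H1: μ ≠ 37.12 (one-sample t-test, two-sided).
t = (x̄ − μ₀)/(s/√n) = (36.37 − 37.12)/(1.967/√17) = -1.572
df = n − 1 = 16
Two-sided p-value ≈ 0.1355
Since p ≈ 0.1355 > α = 0.1, fail to reject H0; the data do not provide sufficient evidence against H0.

t = -1.572; fail to reject H0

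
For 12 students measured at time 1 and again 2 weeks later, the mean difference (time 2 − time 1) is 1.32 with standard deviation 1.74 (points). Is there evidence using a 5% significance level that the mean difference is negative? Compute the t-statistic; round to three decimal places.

2.628

H0: μ_d = 0; H1: μ_d < 0 (paired t-test on the differences, left-tailed).
t = d̄/(s_d/√n) = 1.32/(1.74/√12) = 2.628
df = n − 1 = 11
p-value = P(T ≤ 2.628) ≈ 0.9883
Since p ≈ 0.9883 > α = 0.05, fail to reject H0; the data do not provide sufficient evidence against H0.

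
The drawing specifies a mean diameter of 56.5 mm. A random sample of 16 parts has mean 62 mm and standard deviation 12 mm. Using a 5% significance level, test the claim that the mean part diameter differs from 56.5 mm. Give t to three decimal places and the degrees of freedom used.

t = 1.833, df = 15

H0: μ = 56.5; H1: μ ≠ 56.5 (one-sample t-test, two-sided).
t = (x̄ − μ₀)/(s/√n) = (62 − 56.5)/(12/√16) = 1.833
df = n − 1 = 15
Two-sided p-value ≈ 0.087
Since p ≈ 0.087 > α = 0.05, fail to reject H0; the data do not provide sufficient evidence against H0.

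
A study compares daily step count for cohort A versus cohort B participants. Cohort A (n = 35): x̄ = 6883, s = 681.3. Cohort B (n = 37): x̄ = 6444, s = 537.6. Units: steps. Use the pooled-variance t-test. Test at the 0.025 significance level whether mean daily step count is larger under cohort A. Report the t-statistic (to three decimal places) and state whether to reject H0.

Let group 1 = cohort A, group 2 = cohort B. H0: μ_1 = μ_2; H1: μ_1 > μ_2 (two-sample pooled-variance t-test, right-tailed).
s_p² = [(35−1)·681.3² + (37−1)·537.6²]/(35+37−2) = 374089
t = (6883 − 6444)/√[374089·(1/35 + 1/37)] = 3.044
df = n₁ + n₂ − 2 = 70
p-value = P(T ≥ 3.044) ≈ 0.002
Since p ≈ 0.002 < α = 0.025, reject H0; the evidence is statistically significant.

t = 3.044; reject H0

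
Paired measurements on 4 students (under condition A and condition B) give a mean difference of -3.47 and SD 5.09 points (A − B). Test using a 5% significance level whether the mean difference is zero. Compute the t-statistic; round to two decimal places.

-1.36

H0: μ_d = 0; H1: μ_d ≠ 0 (paired t-test on the differences, two-sided).
t = d̄/(s_d/√n) = -3.47/(5.09/√4) = -1.36
df = n − 1 = 3
Two-sided p-value ≈ 0.266
Since p ≈ 0.266 > α = 0.05, fail to reject H0; the evidence is not statistically significant.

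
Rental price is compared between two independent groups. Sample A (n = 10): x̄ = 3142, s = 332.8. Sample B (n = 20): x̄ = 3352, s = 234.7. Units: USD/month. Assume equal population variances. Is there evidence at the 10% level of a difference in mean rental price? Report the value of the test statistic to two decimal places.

Let group 1 = sample A, group 2 = sample B. H0: μ_1 = μ_2; H1: μ_1 ≠ μ_2 (two-sample pooled-variance t-test, two-sided).
s_p² = [(10−1)·332.8² + (20−1)·234.7²]/(10+20−2) = 72978.6
t = (3142 − 3352)/√[72978.6·(1/10 + 1/20)] = -2.01
df = n₁ + n₂ − 2 = 28
Two-sided p-value ≈ 0.0545
Since p ≈ 0.0545 < α = 0.1, reject H0; the evidence is statistically significant.

-2.01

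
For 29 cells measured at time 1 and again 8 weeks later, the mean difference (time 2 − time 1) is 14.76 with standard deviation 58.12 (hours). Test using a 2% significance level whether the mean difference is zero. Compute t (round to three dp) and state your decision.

t = 1.368; fail to reject H0

H0: μ_d = 0; H1: μ_d ≠ 0 (paired t-test on the differences, two-sided).
t = d̄/(s_d/√n) = 14.76/(58.12/√29) = 1.368
df = n − 1 = 28
Two-sided p-value ≈ 0.1823
Since p ≈ 0.1823 > α = 0.02, fail to reject H0; the data do not provide sufficient evidence against H0.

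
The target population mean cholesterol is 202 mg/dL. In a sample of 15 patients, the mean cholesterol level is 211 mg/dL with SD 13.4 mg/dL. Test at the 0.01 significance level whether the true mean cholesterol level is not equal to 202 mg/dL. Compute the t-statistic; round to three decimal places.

H0: μ = 202; H1: μ ≠ 202 (one-sample t-test, two-sided).
t = (x̄ − μ₀)/(s/√n) = (211 − 202)/(13.4/√15) = 2.601
df = n − 1 = 14
Two-sided p-value ≈ 0.0209
Since p ≈ 0.0209 > α = 0.01, fail to reject H0; the data do not provide sufficient evidence against H0.

2.601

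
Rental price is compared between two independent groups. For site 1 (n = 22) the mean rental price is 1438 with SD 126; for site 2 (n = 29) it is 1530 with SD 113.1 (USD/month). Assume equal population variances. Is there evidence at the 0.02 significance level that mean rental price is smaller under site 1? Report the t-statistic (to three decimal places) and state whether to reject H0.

t = -2.739; reject H0

Let group 1 = site 1, group 2 = site 2. H0: μ_1 = μ_2; H1: μ_1 < μ_2 (two-sample pooled-variance t-test, left-tailed).
s_p² = [(22−1)·126² + (29−1)·113.1²]/(22+29−2) = 14113.5
t = (1438 − 1530)/√[14113.5·(1/22 + 1/29)] = -2.739
df = n₁ + n₂ − 2 = 49
p-value = P(T ≤ -2.739) ≈ 0.0043
Since p ≈ 0.0043 < α = 0.02, reject H0; the evidence is statistically significant.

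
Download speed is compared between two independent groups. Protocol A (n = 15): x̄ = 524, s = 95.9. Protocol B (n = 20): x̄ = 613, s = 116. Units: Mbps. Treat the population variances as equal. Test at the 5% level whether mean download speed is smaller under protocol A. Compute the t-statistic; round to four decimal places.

Let group 1 = protocol A, group 2 = protocol B. H0: μ_1 = μ_2; H1: μ_1 < μ_2 (two-sample pooled-variance t-test, left-tailed).
s_p² = [(15−1)·95.9² + (20−1)·116²]/(15+20−2) = 11649.1
t = (524 − 613)/√[11649.1·(1/15 + 1/20)] = -2.4142
df = n₁ + n₂ − 2 = 33
p-value = P(T ≤ -2.4142) ≈ 0.0107
Since p ≈ 0.0107 < α = 0.05, reject H0; the data support H1.

-2.4142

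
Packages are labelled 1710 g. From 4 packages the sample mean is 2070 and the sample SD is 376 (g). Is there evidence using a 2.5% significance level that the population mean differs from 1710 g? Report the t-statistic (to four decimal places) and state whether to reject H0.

H0: μ = 1710; H1: μ ≠ 1710 (one-sample t-test, two-sided).
t = (x̄ − μ₀)/(s/√n) = (2070 − 1710)/(376/√4) = 1.9149
df = n − 1 = 3
Two-sided p-value ≈ 0.1514
Since p ≈ 0.1514 > α = 0.025, fail to reject H0; the evidence is not statistically significant.

t = 1.9149; fail to reject H0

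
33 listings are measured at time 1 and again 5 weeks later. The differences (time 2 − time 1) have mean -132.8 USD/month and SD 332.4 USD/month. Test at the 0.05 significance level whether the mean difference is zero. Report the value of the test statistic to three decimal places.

H0: μ_d = 0; H1: μ_d ≠ 0 (paired t-test on the differences, two-sided).
t = d̄/(s_d/√n) = -132.8/(332.4/√33) = -2.295
df = n − 1 = 32
Two-sided p-value ≈ 0.0284
Since p ≈ 0.0284 < α = 0.05, reject H0; the evidence is statistically significant.

-2.295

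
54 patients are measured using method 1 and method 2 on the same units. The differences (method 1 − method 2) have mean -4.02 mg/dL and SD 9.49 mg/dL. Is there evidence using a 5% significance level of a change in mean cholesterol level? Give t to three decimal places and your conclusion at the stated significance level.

H0: μ_d = 0; H1: μ_d ≠ 0 (paired t-test on the differences, two-sided).
t = d̄/(s_d/√n) = -4.02/(9.49/√54) = -3.113
df = n − 1 = 53
Two-sided p-value ≈ 0.003
Since p ≈ 0.003 < α = 0.05, reject H0; the data support H1.

t = -3.113; reject H0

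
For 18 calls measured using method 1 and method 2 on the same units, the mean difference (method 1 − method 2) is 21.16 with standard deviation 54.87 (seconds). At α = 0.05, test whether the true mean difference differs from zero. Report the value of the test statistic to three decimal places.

1.636

H0: μ_d = 0; H1: μ_d ≠ 0 (paired t-test on the differences, two-sided).
t = d̄/(s_d/√n) = 21.16/(54.87/√18) = 1.636
df = n − 1 = 17
Two-sided p-value ≈ 0.120
Since p ≈ 0.120 > α = 0.05, fail to reject H0; the data do not provide sufficient evidence against H0.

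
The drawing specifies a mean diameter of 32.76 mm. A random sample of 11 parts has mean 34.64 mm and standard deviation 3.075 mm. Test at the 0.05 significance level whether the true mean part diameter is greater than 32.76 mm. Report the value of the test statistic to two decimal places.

H0: μ = 32.76; H1: μ > 32.76 (one-sample t-test, right-tailed).
t = (x̄ − μ₀)/(s/√n) = (34.64 − 32.76)/(3.075/√11) = 2.03
df = n − 1 = 10
p-value = P(T ≥ 2.03) ≈ 0.0350
Since p ≈ 0.0350 < α = 0.05, reject H0; the evidence is statistically significant.

2.03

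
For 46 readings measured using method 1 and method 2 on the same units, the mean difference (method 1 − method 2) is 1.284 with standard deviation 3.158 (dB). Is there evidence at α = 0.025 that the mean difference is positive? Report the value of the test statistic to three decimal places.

2.758

H0: μ_d = 0; H1: μ_d > 0 (paired t-test on the differences, right-tailed).
t = d̄/(s_d/√n) = 1.284/(3.158/√46) = 2.758
df = n − 1 = 45
p-value = P(T ≥ 2.758) ≈ 0.0042
Since p ≈ 0.0042 < α = 0.025, reject H0; the evidence is statistically significant.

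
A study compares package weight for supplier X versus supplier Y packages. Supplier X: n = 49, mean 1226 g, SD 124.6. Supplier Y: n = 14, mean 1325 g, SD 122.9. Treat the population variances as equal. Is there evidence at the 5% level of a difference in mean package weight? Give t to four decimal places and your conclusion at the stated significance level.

Let group 1 = supplier X, group 2 = supplier Y. H0: μ_1 = μ_2; H1: μ_1 ≠ μ_2 (two-sample pooled-variance t-test, two-sided).
s_p² = [(49−1)·124.6² + (14−1)·122.9²]/(49+14−2) = 15435.5
t = (1226 − 1325)/√[15435.5·(1/49 + 1/14)] = -2.6295
df = n₁ + n₂ − 2 = 61
Two-sided p-value ≈ 0.011
Since p ≈ 0.011 < α = 0.05, reject H0; the data support H1.

t = -2.6295; reject H0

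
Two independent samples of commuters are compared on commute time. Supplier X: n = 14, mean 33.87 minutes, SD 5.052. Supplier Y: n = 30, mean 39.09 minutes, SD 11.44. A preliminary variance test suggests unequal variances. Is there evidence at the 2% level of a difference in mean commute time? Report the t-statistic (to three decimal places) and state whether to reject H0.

t = -2.099; fail to reject H0

Let group 1 = supplier X, group 2 = supplier Y. H0: μ_1 = μ_2; H1: μ_1 ≠ μ_2 (Welch's two-sample t-test, two-sided).
t = (x̄_1 − x̄_2)/√(s_1²/n_1 + s_2²/n_2) = (33.87 − 39.09)/√(5.052²/14 + 11.44²/30) = -2.099
Welch–Satterthwaite df ≈ 41.96
Two-sided p-value ≈ 0.0419
Since p ≈ 0.0419 > α = 0.02, fail to reject H0; the evidence is not statistically significant.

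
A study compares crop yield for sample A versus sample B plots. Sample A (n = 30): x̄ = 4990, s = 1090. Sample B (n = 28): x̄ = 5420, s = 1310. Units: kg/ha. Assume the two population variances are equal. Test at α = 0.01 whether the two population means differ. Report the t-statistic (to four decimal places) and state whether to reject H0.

Let group 1 = sample A, group 2 = sample B. H0: μ_1 = μ_2; H1: μ_1 ≠ μ_2 (two-sample pooled-variance t-test, two-sided).
s_p² = [(30−1)·1090² + (28−1)·1310²]/(30+28−2) = 1442670
t = (4990 − 5420)/√[1442670·(1/30 + 1/28)] = -1.3624
df = n₁ + n₂ − 2 = 56
Two-sided p-value ≈ 0.179
Since p ≈ 0.179 > α = 0.01, fail to reject H0; the data do not provide sufficient evidence against H0.

t = -1.3624; fail to reject H0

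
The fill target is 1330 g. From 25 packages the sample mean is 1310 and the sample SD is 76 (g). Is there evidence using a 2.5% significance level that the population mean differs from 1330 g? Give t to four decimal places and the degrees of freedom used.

H0: μ = 1330; H1: μ ≠ 1330 (one-sample t-test, two-sided).
t = (x̄ − μ₀)/(s/√n) = (1310 − 1330)/(76/√25) = -1.3158
df = n − 1 = 24
Two-sided p-value ≈ 0.201
Since p ≈ 0.201 > α = 0.025, fail to reject H0; the evidence is not statistically significant.

t = -1.3158, df = 24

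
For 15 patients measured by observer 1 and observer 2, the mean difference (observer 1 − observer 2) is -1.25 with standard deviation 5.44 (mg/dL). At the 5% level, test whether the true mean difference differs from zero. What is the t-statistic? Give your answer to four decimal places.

H0: μ_d = 0; H1: μ_d ≠ 0 (paired t-test on the differences, two-sided).
t = d̄/(s_d/√n) = -1.25/(5.44/√15) = -0.8899
df = n − 1 = 14
Two-sided p-value ≈ 0.3885
Since p ≈ 0.3885 > α = 0.05, fail to reject H0; the data do not provide sufficient evidence against H0.

-0.8899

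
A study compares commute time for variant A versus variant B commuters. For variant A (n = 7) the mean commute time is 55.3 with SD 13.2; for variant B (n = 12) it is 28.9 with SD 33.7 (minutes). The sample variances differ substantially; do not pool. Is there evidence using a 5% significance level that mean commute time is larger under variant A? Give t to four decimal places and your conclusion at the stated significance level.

t = 2.4147; reject H0

Let group 1 = variant A, group 2 = variant B. H0: μ_1 = μ_2; H1: μ_1 > μ_2 (Welch's two-sample t-test, right-tailed).
t = (x̄_1 − x̄_2)/√(s_1²/n_1 + s_2²/n_2) = (55.3 − 28.9)/√(13.2²/7 + 33.7²/12) = 2.4147
Welch–Satterthwaite df ≈ 15.57
p-value = P(T ≥ 2.4147) ≈ 0.0142
Since p ≈ 0.0142 < α = 0.05, reject H0; the evidence is statistically significant.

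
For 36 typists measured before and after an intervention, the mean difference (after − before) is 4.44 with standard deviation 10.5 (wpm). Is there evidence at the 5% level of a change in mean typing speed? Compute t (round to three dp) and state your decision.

t = 2.537; reject H0

H0: μ_d = 0; H1: μ_d ≠ 0 (paired t-test on the differences, two-sided).
t = d̄/(s_d/√n) = 4.44/(10.5/√36) = 2.537
df = n − 1 = 35
Two-sided p-value ≈ 0.0158
Since p ≈ 0.0158 < α = 0.05, reject H0; the evidence is statistically significant.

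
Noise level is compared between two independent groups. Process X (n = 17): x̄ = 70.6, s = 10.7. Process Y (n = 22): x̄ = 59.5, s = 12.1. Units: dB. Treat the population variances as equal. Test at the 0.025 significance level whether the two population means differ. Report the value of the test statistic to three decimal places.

Let group 1 = process X, group 2 = process Y. H0: μ_1 = μ_2; H1: μ_1 ≠ μ_2 (two-sample pooled-variance t-test, two-sided).
s_p² = [(17−1)·10.7² + (22−1)·12.1²]/(17+22−2) = 132.607
t = (70.6 − 59.5)/√[132.607·(1/17 + 1/22)] = 2.985
df = n₁ + n₂ − 2 = 37
Two-sided p-value ≈ 0.005
Since p ≈ 0.005 < α = 0.025, reject H0; the evidence is statistically significant.

2.985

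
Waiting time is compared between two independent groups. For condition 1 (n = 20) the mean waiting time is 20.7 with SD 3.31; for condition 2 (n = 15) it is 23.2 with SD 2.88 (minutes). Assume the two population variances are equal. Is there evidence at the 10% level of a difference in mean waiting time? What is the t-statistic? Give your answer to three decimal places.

Let group 1 = condition 1, group 2 = condition 2. H0: μ_1 = μ_2; H1: μ_1 ≠ μ_2 (two-sample pooled-variance t-test, two-sided).
s_p² = [(20−1)·3.31² + (15−1)·2.88²]/(20+15−2) = 9.82689
t = (20.7 − 23.2)/√[9.82689·(1/20 + 1/15)] = -2.335
df = n₁ + n₂ − 2 = 33
Two-sided p-value ≈ 0.026
Since p ≈ 0.026 < α = 0.1, reject H0; the evidence is statistically significant.

-2.335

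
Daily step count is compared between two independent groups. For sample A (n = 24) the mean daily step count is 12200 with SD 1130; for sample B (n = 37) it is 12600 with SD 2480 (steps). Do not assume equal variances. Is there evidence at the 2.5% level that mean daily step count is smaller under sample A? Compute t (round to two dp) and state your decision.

t = -0.85; fail to reject H0

Let group 1 = sample A, group 2 = sample B. H0: μ_1 = μ_2; H1: μ_1 < μ_2 (Welch's two-sample t-test, left-tailed).
t = (x̄_1 − x̄_2)/√(s_1²/n_1 + s_2²/n_2) = (12200 − 12600)/√(1130²/24 + 2480²/37) = -0.85
Welch–Satterthwaite df ≈ 54.06
p-value = P(T ≤ -0.85) ≈ 0.198
Since p ≈ 0.198 > α = 0.025, fail to reject H0; the data do not provide sufficient evidence against H0.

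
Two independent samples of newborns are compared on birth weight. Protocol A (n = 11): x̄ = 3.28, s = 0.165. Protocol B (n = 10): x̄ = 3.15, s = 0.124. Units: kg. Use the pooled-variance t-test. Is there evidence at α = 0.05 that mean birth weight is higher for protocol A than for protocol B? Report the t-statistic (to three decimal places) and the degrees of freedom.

Let group 1 = protocol A, group 2 = protocol B. H0: μ_1 = μ_2; H1: μ_1 > μ_2 (two-sample pooled-variance t-test, right-tailed).
s_p² = [(11−1)·0.165² + (10−1)·0.124²]/(11+10−2) = 0.0216123
t = (3.28 − 3.15)/√[0.0216123·(1/11 + 1/10)] = 2.024
df = n₁ + n₂ − 2 = 19
p-value = P(T ≥ 2.024) ≈ 0.029
Since p ≈ 0.029 < α = 0.05, reject H0; the data support H1.

t = 2.024, df = 19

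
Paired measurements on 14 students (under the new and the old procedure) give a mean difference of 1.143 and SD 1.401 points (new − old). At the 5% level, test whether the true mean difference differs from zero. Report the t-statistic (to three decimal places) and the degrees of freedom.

H0: μ_d = 0; H1: μ_d ≠ 0 (paired t-test on the differences, two-sided).
t = d̄/(s_d/√n) = 1.143/(1.401/√14) = 3.053
df = n − 1 = 13
Two-sided p-value ≈ 0.0093
Since p ≈ 0.0093 < α = 0.05, reject H0; the data support H1.

t = 3.053, df = 13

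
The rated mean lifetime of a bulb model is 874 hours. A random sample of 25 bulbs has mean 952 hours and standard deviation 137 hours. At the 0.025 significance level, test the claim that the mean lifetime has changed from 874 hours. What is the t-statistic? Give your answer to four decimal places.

H0: μ = 874; H1: μ ≠ 874 (one-sample t-test, two-sided).
t = (x̄ − μ₀)/(s/√n) = (952 − 874)/(137/√25) = 2.8467
df = n − 1 = 24
Two-sided p-value ≈ 0.0089
Since p ≈ 0.0089 < α = 0.025, reject H0; the data support H1.

2.8467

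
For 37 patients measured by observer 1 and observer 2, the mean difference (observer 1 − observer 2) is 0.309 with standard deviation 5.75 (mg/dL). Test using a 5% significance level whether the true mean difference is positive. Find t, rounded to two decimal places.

H0: μ_d = 0; H1: μ_d > 0 (paired t-test on the differences, right-tailed).
t = d̄/(s_d/√n) = 0.309/(5.75/√37) = 0.33
df = n − 1 = 36
p-value = P(T ≥ 0.33) ≈ 0.373
Since p ≈ 0.373 > α = 0.05, fail to reject H0; the evidence is not statistically significant.

0.33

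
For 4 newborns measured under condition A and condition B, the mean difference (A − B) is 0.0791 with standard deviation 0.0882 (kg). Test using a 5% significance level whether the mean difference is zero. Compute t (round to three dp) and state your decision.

H0: μ_d = 0; H1: μ_d ≠ 0 (paired t-test on the differences, two-sided).
t = d̄/(s_d/√n) = 0.0791/(0.0882/√4) = 1.794
df = n − 1 = 3
Two-sided p-value ≈ 0.1708
Since p ≈ 0.1708 > α = 0.05, fail to reject H0; the evidence is not statistically significant.

t = 1.794; fail to reject H0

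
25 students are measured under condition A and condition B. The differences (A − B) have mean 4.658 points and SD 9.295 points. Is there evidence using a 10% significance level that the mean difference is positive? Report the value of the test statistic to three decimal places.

H0: μ_d = 0; H1: μ_d > 0 (paired t-test on the differences, right-tailed).
t = d̄/(s_d/√n) = 4.658/(9.295/√25) = 2.506
df = n − 1 = 24
p-value = P(T ≥ 2.506) ≈ 0.010
Since p ≈ 0.010 < α = 0.1, reject H0; the evidence is statistically significant.

2.506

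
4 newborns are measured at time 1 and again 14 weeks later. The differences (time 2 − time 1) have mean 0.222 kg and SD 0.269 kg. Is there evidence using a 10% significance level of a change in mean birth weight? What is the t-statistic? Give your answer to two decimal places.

1.65

H0: μ_d = 0; H1: μ_d ≠ 0 (paired t-test on the differences, two-sided).
t = d̄/(s_d/√n) = 0.222/(0.269/√4) = 1.65
df = n − 1 = 3
Two-sided p-value ≈ 0.197
Since p ≈ 0.197 > α = 0.1, fail to reject H0; the evidence is not statistically significant.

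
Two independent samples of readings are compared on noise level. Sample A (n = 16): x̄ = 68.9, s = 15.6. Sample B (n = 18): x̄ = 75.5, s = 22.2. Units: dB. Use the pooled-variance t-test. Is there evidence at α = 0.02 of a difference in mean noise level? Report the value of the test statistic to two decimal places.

-0.99

Let group 1 = sample A, group 2 = sample B. H0: μ_1 = μ_2; H1: μ_1 ≠ μ_2 (two-sample pooled-variance t-test, two-sided).
s_p² = [(16−1)·15.6² + (18−1)·22.2²]/(16+18−2) = 375.896
t = (68.9 − 75.5)/√[375.896·(1/16 + 1/18)] = -0.99
df = n₁ + n₂ − 2 = 32
Two-sided p-value ≈ 0.3292
Since p ≈ 0.3292 > α = 0.02, fail to reject H0; the evidence is not statistically significant.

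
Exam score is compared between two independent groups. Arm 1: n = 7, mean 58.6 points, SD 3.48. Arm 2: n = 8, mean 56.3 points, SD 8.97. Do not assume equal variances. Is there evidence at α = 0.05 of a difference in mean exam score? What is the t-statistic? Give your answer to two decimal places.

Let group 1 = arm 1, group 2 = arm 2. H0: μ_1 = μ_2; H1: μ_1 ≠ μ_2 (Welch's two-sample t-test, two-sided).
t = (x̄_1 − x̄_2)/√(s_1²/n_1 + s_2²/n_2) = (58.6 − 56.3)/√(3.48²/7 + 8.97²/8) = 0.67
Welch–Satterthwaite df ≈ 9.29
Two-sided p-value ≈ 0.519
Since p ≈ 0.519 > α = 0.05, fail to reject H0; the data do not provide sufficient evidence against H0.

0.67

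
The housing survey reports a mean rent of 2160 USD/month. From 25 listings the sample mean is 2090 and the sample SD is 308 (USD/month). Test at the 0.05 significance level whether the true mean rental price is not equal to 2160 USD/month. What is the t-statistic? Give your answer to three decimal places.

-1.136

H0: μ = 2160; H1: μ ≠ 2160 (one-sample t-test, two-sided).
t = (x̄ − μ₀)/(s/√n) = (2090 − 2160)/(308/√25) = -1.136
df = n − 1 = 24
Two-sided p-value ≈ 0.267
Since p ≈ 0.267 > α = 0.05, fail to reject H0; the evidence is not statistically significant.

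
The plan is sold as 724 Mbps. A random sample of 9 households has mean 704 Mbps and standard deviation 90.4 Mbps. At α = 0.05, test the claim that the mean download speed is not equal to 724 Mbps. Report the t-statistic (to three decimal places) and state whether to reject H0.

H0: μ = 724; H1: μ ≠ 724 (one-sample t-test, two-sided).
t = (x̄ − μ₀)/(s/√n) = (704 − 724)/(90.4/√9) = -0.664
df = n − 1 = 8
Two-sided p-value ≈ 0.526
Since p ≈ 0.526 > α = 0.05, fail to reject H0; the evidence is not statistically significant.

t = -0.664; fail to reject H0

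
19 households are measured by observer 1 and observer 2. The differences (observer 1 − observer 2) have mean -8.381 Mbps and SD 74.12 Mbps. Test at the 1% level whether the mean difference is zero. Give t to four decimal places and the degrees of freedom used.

H0: μ_d = 0; H1: μ_d ≠ 0 (paired t-test on the differences, two-sided).
t = d̄/(s_d/√n) = -8.381/(74.12/√19) = -0.4929
df = n − 1 = 18
Two-sided p-value ≈ 0.628
Since p ≈ 0.628 > α = 0.01, fail to reject H0; the evidence is not statistically significant.

t = -0.4929, df = 18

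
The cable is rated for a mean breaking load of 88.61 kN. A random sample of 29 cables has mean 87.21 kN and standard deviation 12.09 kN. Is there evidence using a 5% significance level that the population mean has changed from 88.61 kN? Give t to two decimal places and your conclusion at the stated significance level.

H0: μ = 88.61; H1: μ ≠ 88.61 (one-sample t-test, two-sided).
t = (x̄ − μ₀)/(s/√n) = (87.21 − 88.61)/(12.09/√29) = -0.62
df = n − 1 = 28
Two-sided p-value ≈ 0.538
Since p ≈ 0.538 > α = 0.05, fail to reject H0; the data do not provide sufficient evidence against H0.

t = -0.62; fail to reject H0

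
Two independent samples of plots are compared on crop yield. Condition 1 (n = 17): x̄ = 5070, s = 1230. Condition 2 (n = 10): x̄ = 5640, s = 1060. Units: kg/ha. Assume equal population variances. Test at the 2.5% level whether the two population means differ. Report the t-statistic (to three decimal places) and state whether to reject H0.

t = -1.221; fail to reject H0

Let group 1 = condition 1, group 2 = condition 2. H0: μ_1 = μ_2; H1: μ_1 ≠ μ_2 (two-sample pooled-variance t-test, two-sided).
s_p² = [(17−1)·1230² + (10−1)·1060²]/(17+10−2) = 1372750
t = (5070 − 5640)/√[1372750·(1/17 + 1/10)] = -1.221
df = n₁ + n₂ − 2 = 25
Two-sided p-value ≈ 0.2336
Since p ≈ 0.2336 > α = 0.025, fail to reject H0; the data do not provide sufficient evidence against H0.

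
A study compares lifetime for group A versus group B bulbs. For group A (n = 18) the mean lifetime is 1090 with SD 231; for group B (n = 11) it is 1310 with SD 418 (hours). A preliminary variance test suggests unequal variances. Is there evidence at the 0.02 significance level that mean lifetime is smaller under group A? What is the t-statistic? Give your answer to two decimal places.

Let group 1 = group A, group 2 = group B. H0: μ_1 = μ_2; H1: μ_1 < μ_2 (Welch's two-sample t-test, left-tailed).
t = (x̄_1 − x̄_2)/√(s_1²/n_1 + s_2²/n_2) = (1090 − 1310)/√(231²/18 + 418²/11) = -1.60
Welch–Satterthwaite df ≈ 13.80
p-value = P(T ≤ -1.60) ≈ 0.066
Since p ≈ 0.066 > α = 0.02, fail to reject H0; the data do not provide sufficient evidence against H0.

-1.60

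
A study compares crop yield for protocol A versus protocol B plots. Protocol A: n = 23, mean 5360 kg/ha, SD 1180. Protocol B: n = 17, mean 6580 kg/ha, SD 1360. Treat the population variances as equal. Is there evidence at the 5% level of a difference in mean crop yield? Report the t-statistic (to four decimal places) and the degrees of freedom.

t = -3.0298, df = 38

Let group 1 = protocol A, group 2 = protocol B. H0: μ_1 = μ_2; H1: μ_1 ≠ μ_2 (two-sample pooled-variance t-test, two-sided).
s_p² = [(23−1)·1180² + (17−1)·1360²]/(23+17−2) = 1584910
t = (5360 − 6580)/√[1584910·(1/23 + 1/17)] = -3.0298
df = n₁ + n₂ − 2 = 38
Two-sided p-value ≈ 0.004
Since p ≈ 0.004 < α = 0.05, reject H0; the data support H1.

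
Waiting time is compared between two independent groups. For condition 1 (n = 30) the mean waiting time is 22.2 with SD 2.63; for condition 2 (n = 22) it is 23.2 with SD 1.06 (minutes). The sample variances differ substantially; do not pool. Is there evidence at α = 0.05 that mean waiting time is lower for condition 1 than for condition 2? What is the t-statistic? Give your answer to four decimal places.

-1.8843

Let group 1 = condition 1, group 2 = condition 2. H0: μ_1 = μ_2; H1: μ_1 < μ_2 (Welch's two-sample t-test, left-tailed).
t = (x̄_1 − x̄_2)/√(s_1²/n_1 + s_2²/n_2) = (22.2 − 23.2)/√(2.63²/30 + 1.06²/22) = -1.8843
Welch–Satterthwaite df ≈ 40.52
p-value = P(T ≤ -1.8843) ≈ 0.033
Since p ≈ 0.033 < α = 0.05, reject H0; the evidence is statistically significant.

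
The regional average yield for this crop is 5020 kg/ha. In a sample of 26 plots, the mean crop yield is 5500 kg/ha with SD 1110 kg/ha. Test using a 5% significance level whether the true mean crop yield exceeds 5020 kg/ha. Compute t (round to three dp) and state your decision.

H0: μ = 5020; H1: μ > 5020 (one-sample t-test, right-tailed).
t = (x̄ − μ₀)/(s/√n) = (5500 − 5020)/(1110/√26) = 2.205
df = n − 1 = 25
p-value = P(T ≥ 2.205) ≈ 0.018
Since p ≈ 0.018 < α = 0.05, reject H0; the evidence is statistically significant.

t = 2.205; reject H0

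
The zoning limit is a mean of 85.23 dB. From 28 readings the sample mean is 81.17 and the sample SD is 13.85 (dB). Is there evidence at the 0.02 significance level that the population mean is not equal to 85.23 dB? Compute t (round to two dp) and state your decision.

t = -1.55; fail to reject H0

H0: μ = 85.23; H1: μ ≠ 85.23 (one-sample t-test, two-sided).
t = (x̄ − μ₀)/(s/√n) = (81.17 − 85.23)/(13.85/√28) = -1.55
df = n − 1 = 27
Two-sided p-value ≈ 0.1325
Since p ≈ 0.1325 > α = 0.02, fail to reject H0; the data do not provide sufficient evidence against H0.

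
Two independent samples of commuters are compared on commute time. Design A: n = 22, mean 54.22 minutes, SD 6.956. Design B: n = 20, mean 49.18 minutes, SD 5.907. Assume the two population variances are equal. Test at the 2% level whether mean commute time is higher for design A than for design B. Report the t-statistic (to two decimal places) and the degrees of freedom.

t = 2.52, df = 40

Let group 1 = design A, group 2 = design B. H0: μ_1 = μ_2; H1: μ_1 > μ_2 (two-sample pooled-variance t-test, right-tailed).
s_p² = [(22−1)·6.956² + (20−1)·5.907²]/(22+20−2) = 41.9766
t = (54.22 − 49.18)/√[41.9766·(1/22 + 1/20)] = 2.52
df = n₁ + n₂ − 2 = 40
p-value = P(T ≥ 2.52) ≈ 0.0080
Since p ≈ 0.0080 < α = 0.02, reject H0; the data support H1.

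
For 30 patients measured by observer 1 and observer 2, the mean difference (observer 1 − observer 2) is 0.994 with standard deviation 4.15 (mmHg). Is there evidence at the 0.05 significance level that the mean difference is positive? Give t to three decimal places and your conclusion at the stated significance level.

H0: μ_d = 0; H1: μ_d > 0 (paired t-test on the differences, right-tailed).
t = d̄/(s_d/√n) = 0.994/(4.15/√30) = 1.312
df = n − 1 = 29
p-value = P(T ≥ 1.312) ≈ 0.0999
Since p ≈ 0.0999 > α = 0.05, fail to reject H0; the data do not provide sufficient evidence against H0.

t = 1.312; fail to reject H0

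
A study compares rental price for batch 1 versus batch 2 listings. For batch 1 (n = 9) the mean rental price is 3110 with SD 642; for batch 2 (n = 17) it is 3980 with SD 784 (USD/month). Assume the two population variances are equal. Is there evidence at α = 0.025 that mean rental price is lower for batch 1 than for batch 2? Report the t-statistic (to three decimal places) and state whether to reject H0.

Let group 1 = batch 1, group 2 = batch 2. H0: μ_1 = μ_2; H1: μ_1 < μ_2 (two-sample pooled-variance t-test, left-tailed).
s_p² = [(9−1)·642² + (17−1)·784²]/(9+17−2) = 547159
t = (3110 − 3980)/√[547159·(1/9 + 1/17)] = -2.853
df = n₁ + n₂ − 2 = 24
p-value = P(T ≤ -2.853) ≈ 0.004
Since p ≈ 0.004 < α = 0.025, reject H0; the data support H1.

t = -2.853; reject H0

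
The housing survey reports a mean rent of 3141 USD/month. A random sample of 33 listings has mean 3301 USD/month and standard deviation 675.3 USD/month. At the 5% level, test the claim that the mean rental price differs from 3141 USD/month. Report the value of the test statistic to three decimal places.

H0: μ = 3141; H1: μ ≠ 3141 (one-sample t-test, two-sided).
t = (x̄ − μ₀)/(s/√n) = (3301 − 3141)/(675.3/√33) = 1.361
df = n − 1 = 32
Two-sided p-value ≈ 0.1830
Since p ≈ 0.1830 > α = 0.05, fail to reject H0; the data do not provide sufficient evidence against H0.

1.361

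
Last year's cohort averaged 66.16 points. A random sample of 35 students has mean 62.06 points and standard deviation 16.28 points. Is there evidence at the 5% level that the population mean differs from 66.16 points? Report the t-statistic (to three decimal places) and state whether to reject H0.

H0: μ = 66.16; H1: μ ≠ 66.16 (one-sample t-test, two-sided).
t = (x̄ − μ₀)/(s/√n) = (62.06 − 66.16)/(16.28/√35) = -1.490
df = n − 1 = 34
Two-sided p-value ≈ 0.1455
Since p ≈ 0.1455 > α = 0.05, fail to reject H0; the evidence is not statistically significant.

t = -1.490; fail to reject H0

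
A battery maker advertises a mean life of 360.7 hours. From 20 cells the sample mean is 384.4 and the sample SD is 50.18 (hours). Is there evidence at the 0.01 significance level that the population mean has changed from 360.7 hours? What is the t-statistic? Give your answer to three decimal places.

H0: μ = 360.7; H1: μ ≠ 360.7 (one-sample t-test, two-sided).
t = (x̄ − μ₀)/(s/√n) = (384.4 − 360.7)/(50.18/√20) = 2.112
df = n − 1 = 19
Two-sided p-value ≈ 0.0481
Since p ≈ 0.0481 > α = 0.01, fail to reject H0; the evidence is not statistically significant.

2.112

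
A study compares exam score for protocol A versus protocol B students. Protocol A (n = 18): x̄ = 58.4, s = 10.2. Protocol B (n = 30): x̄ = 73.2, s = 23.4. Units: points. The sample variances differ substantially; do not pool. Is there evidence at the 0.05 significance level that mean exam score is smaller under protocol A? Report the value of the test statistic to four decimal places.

Let group 1 = protocol A, group 2 = protocol B. H0: μ_1 = μ_2; H1: μ_1 < μ_2 (Welch's two-sample t-test, left-tailed).
t = (x̄_1 − x̄_2)/√(s_1²/n_1 + s_2²/n_2) = (58.4 − 73.2)/√(10.2²/18 + 23.4²/30) = -3.0190
Welch–Satterthwaite df ≈ 42.93
p-value = P(T ≤ -3.0190) ≈ 0.0021
Since p ≈ 0.0021 < α = 0.05, reject H0; the data support H1.

-3.0190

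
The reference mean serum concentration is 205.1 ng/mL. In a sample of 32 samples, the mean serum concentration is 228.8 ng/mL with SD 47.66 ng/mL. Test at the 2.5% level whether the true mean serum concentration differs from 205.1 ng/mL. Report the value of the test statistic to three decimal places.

2.813

H0: μ = 205.1; H1: μ ≠ 205.1 (one-sample t-test, two-sided).
t = (x̄ − μ₀)/(s/√n) = (228.8 − 205.1)/(47.66/√32) = 2.813
df = n − 1 = 31
Two-sided p-value ≈ 0.0084
Since p ≈ 0.0084 < α = 0.025, reject H0; the evidence is statistically significant.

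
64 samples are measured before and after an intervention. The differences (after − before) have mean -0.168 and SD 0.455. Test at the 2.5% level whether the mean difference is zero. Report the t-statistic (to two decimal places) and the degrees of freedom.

H0: μ_d = 0; H1: μ_d ≠ 0 (paired t-test on the differences, two-sided).
t = d̄/(s_d/√n) = -0.168/(0.455/√64) = -2.95
df = n − 1 = 63
Two-sided p-value ≈ 0.0044
Since p ≈ 0.0044 < α = 0.025, reject H0; the data support H1.

t = -2.95, df = 63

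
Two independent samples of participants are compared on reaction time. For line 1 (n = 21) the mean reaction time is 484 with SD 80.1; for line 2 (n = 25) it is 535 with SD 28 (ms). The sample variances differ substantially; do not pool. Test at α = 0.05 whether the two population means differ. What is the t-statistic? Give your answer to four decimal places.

Let group 1 = line 1, group 2 = line 2. H0: μ_1 = μ_2; H1: μ_1 ≠ μ_2 (Welch's two-sample t-test, two-sided).
t = (x̄_1 − x̄_2)/√(s_1²/n_1 + s_2²/n_2) = (484 − 535)/√(80.1²/21 + 28²/25) = -2.7786
Welch–Satterthwaite df ≈ 24.10
Two-sided p-value ≈ 0.0104
Since p ≈ 0.0104 < α = 0.05, reject H0; the evidence is statistically significant.

-2.7786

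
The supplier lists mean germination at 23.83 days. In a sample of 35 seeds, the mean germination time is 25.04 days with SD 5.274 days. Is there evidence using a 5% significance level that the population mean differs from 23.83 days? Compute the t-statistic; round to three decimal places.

1.357

H0: μ = 23.83; H1: μ ≠ 23.83 (one-sample t-test, two-sided).
t = (x̄ − μ₀)/(s/√n) = (25.04 − 23.83)/(5.274/√35) = 1.357
df = n − 1 = 34
Two-sided p-value ≈ 0.1836
Since p ≈ 0.1836 > α = 0.05, fail to reject H0; the evidence is not statistically significant.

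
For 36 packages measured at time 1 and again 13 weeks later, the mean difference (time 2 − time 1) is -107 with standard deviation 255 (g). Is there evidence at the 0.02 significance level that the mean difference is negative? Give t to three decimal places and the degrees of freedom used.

H0: μ_d = 0; H1: μ_d < 0 (paired t-test on the differences, left-tailed).
t = d̄/(s_d/√n) = -107/(255/√36) = -2.518
df = n − 1 = 35
p-value = P(T ≤ -2.518) ≈ 0.008
Since p ≈ 0.008 < α = 0.02, reject H0; the data support H1.

t = -2.518, df = 35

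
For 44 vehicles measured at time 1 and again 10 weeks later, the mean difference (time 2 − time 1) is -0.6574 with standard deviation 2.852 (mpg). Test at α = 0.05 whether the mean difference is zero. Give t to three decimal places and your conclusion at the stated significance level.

t = -1.529; fail to reject H0

H0: μ_d = 0; H1: μ_d ≠ 0 (paired t-test on the differences, two-sided).
t = d̄/(s_d/√n) = -0.6574/(2.852/√44) = -1.529
df = n − 1 = 43
Two-sided p-value ≈ 0.134
Since p ≈ 0.134 > α = 0.05, fail to reject H0; the evidence is not statistically significant.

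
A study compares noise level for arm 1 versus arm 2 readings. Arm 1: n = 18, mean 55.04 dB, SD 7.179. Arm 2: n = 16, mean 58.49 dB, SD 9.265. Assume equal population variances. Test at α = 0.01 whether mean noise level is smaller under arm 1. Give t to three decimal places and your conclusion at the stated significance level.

t = -1.221; fail to reject H0

Let group 1 = arm 1, group 2 = arm 2. H0: μ_1 = μ_2; H1: μ_1 < μ_2 (two-sample pooled-variance t-test, left-tailed).
s_p² = [(18−1)·7.179² + (16−1)·9.265²]/(18+16−2) = 67.6172
t = (55.04 − 58.49)/√[67.6172·(1/18 + 1/16)] = -1.221
df = n₁ + n₂ − 2 = 32
p-value = P(T ≤ -1.221) ≈ 0.1155
Since p ≈ 0.1155 > α = 0.01, fail to reject H0; the evidence is not statistically significant.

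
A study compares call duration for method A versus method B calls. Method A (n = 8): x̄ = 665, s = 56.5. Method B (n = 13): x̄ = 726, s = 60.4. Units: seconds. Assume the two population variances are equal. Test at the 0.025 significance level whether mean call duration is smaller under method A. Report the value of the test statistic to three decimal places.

Let group 1 = method A, group 2 = method B. H0: μ_1 = μ_2; H1: μ_1 < μ_2 (two-sample pooled-variance t-test, left-tailed).
s_p² = [(8−1)·56.5² + (13−1)·60.4²]/(8+13−2) = 3480.19
t = (665 − 726)/√[3480.19·(1/8 + 1/13)] = -2.301
df = n₁ + n₂ − 2 = 19
p-value = P(T ≤ -2.301) ≈ 0.0164
Since p ≈ 0.0164 < α = 0.025, reject H0; the evidence is statistically significant.

-2.301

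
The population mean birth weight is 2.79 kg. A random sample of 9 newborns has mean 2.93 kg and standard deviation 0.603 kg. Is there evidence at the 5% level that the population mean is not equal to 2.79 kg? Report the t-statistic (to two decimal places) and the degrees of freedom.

H0: μ = 2.79; H1: μ ≠ 2.79 (one-sample t-test, two-sided).
t = (x̄ − μ₀)/(s/√n) = (2.93 − 2.79)/(0.603/√9) = 0.70
df = n − 1 = 8
Two-sided p-value ≈ 0.5058
Since p ≈ 0.5058 > α = 0.05, fail to reject H0; the evidence is not statistically significant.

t = 0.70, df = 8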